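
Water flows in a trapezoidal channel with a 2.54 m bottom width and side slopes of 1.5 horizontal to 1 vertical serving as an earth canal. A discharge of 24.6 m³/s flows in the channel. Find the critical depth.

At critical depth, Q² T / (g A³) = 1, i.e. A³/T = Q²/g = 24.6²/9.81 = 61.69.
Trying y = 1.12 m: A³/T = 17.9 — low.
Trying y = 1.96 m: A³/T = 147.2 — high.
Trying y = 1.56 m: A³/T = 61.11 — ≈ 61.69.

y_c = 1.56 m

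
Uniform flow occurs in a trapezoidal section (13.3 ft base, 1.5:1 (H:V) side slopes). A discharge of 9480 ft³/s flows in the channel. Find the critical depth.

At critical depth, Q² T / (g A³) = 1, i.e. A³/T = Q²/g = 9480²/32.2 = 2791000.
At y = 16.6 ft: A³/T = 4041000 — high.
At y = 15.2 ft: A³/T = 2805000 — close enough.

y_c = 15.2 ft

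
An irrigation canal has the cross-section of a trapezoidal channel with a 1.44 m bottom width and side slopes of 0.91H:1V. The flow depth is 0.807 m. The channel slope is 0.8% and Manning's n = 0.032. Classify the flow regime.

With bottom width b = 1.44 m and side slope z = 0.91: A = (b + zy)y = (1.44 + 0.91×0.807)×0.807 = 1.755 m²; P = b + 2y√(1+z²) = 1.44 + 2×0.807×1.352 = 3.622 m.
Hydraulic radius R = A/P = 1.755/3.622 = 0.4844 m.
V = (1/n) R^(2/3) √S = (1/0.032) × 0.4844^(2/3) × √0.008 = 1.724 m/s. Hydraulic depth D_h = A/T = 1.755/2.909 = 0.6033 m.
Froude number Fr = V/√(g·D_h) = 1.724/√(9.81×0.6033) = 0.709, which is less than 1, so the flow is subcritical.

subcritical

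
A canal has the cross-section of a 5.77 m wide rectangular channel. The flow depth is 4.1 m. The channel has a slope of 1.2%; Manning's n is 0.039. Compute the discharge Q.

Flow area A = b·y = 5.77 × 4.1 = 23.66 m². Wetted perimeter P = b + 2y = 5.77 + 2×4.1 = 13.97 m.
Hydraulic radius R = A/P = 23.66/13.97 = 1.693 m.
Manning's equation: Q = (1/n) A R^(2/3) S^(1/2) = (1/0.039) × 23.66 × 1.693^(2/3) × 0.012^(1/2) = 94.4 m³/s.

Q = 94.4 m³/s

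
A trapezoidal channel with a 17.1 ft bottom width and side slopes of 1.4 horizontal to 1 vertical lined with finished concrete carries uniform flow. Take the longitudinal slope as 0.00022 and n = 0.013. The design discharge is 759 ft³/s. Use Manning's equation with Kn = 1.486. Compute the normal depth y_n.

y_n = 6.47 ft

Manning's equation rearranged: A R^(2/3) = nQ / (1.486·√S) = 0.013 × 759 / (1.486 × √0.00022) = 447.7.
Trying y = 7.83 ft: A R^(2/3) = 641.5 — over.
Trying y = 5.62 ft: A R^(2/3) = 344.7 — short.
Trying y = 6.47 ft: A R^(2/3) = 447.5 — close enough.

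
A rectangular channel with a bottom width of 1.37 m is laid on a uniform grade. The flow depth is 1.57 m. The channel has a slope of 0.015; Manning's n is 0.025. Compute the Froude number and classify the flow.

subcritical

Flow area A = b·y = 1.37 × 1.57 = 2.151 m². Wetted perimeter P = b + 2y = 1.37 + 2×1.57 = 4.51 m.
Hydraulic radius R = A/P = 2.151/4.51 = 0.4769 m.
V = (1/n) R^(2/3) √S = (1/0.025) × 0.4769^(2/3) × √0.015 = 2.99 m/s. Hydraulic depth D_h = A/T = 2.151/1.37 = 1.57 m.
Froude number Fr = V/√(g·D_h) = 2.99/√(9.81×1.57) = 0.762, which is less than 1, so the flow is subcritical.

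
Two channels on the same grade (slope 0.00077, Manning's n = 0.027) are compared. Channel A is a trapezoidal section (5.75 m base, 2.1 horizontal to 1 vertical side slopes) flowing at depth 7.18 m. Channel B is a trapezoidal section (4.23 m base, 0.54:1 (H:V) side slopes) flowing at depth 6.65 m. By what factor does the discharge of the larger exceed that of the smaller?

3.63

Channel A: With bottom width b = 5.75 m and side slope z = 2.1: A = (b + zy)y = (5.75 + 2.1×7.18)×7.18 = 149.5 m²; P = b + 2y√(1+z²) = 5.75 + 2×7.18×2.326 = 39.15 m. Hydraulic radius R = A/P = 149.5/39.15 = 3.82 m. Q_A = (1/0.027)·149.5·3.82^(2/3)·√0.00077 = 375.6 m³/s.
Channel B: With bottom width b = 4.23 m and side slope z = 0.54: A = (b + zy)y = (4.23 + 0.54×6.65)×6.65 = 52.01 m²; P = b + 2y√(1+z²) = 4.23 + 2×6.65×1.136 = 19.35 m. Hydraulic radius R = A/P = 52.01/19.35 = 2.688 m. Q_B = (1/0.027)·52.01·2.688^(2/3)·√0.00077 = 103.3 m³/s.
The larger discharge is 375.6 m³/s and the smaller is 103.3 m³/s; the ratio is 3.63.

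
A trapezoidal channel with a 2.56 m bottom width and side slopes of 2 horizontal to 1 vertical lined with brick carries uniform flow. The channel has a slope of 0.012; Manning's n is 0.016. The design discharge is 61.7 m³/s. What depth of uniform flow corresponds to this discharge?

y_n = 1.61 m

Manning's equation rearranged: A R^(2/3) = nQ / (1·√S) = 0.016 × 61.7 / (√0.012) = 9.012.
Trying y = 1.92 m: A R^(2/3) = 13.11 — over.
Trying y = 1.34 m: A R^(2/3) = 6.156 — short.
Trying y = 1.61 m: A R^(2/3) = 9.015 — matches.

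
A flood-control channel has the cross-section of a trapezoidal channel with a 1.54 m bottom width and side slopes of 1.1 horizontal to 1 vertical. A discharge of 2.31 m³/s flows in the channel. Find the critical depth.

y_c = 0.535 m

At critical depth, Q² T / (g A³) = 1, i.e. A³/T = Q²/g = 2.31²/9.81 = 0.5439.
Trying y = 0.463 m: A³/T = 0.3339 — too small.
Trying y = 0.614 m: A³/T = 0.8706 — too large.
Trying y = 0.535 m: A³/T = 0.5435 — close enough.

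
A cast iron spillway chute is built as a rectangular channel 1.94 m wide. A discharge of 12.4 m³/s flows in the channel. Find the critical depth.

For a rectangular channel, critical depth y_c = (q²/g)^(1/3) where q = Q/b = 12.4/1.94 = 6.392 m²/s.
So y_c = (6.392²/9.81)^(1/3) = 1.61 m.

y_c = 1.61 m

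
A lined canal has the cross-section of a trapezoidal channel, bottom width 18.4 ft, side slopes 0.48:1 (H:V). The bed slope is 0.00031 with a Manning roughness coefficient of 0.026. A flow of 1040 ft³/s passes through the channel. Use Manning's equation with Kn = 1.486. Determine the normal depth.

Manning's equation rearranged: A R^(2/3) = nQ / (1.486·√S) = 0.026 × 1040 / (1.486 × √0.00031) = 1033.
Trying y = 13.3 ft: A R^(2/3) = 1192 — over.
Trying y = 8.49 ft: A R^(2/3) = 567.2 — short.
Trying y = 12.2 ft: A R^(2/3) = 1032 — ≈ 1033.

y_n = 12.2 ft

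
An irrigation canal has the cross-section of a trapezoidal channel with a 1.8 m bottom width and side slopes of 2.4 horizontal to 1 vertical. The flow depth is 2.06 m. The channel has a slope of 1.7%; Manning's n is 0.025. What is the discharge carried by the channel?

With bottom width b = 1.8 m and side slope z = 2.4: A = (b + zy)y = (1.8 + 2.4×2.06)×2.06 = 13.89 m²; P = b + 2y√(1+z²) = 1.8 + 2×2.06×2.6 = 12.51 m.
Hydraulic radius R = A/P = 13.89/12.51 = 1.11 m.
Manning's equation: Q = (1/n) A R^(2/3) S^(1/2) = (1/0.025) × 13.89 × 1.11^(2/3) × 0.017^(1/2) = 77.7 m³/s.

Q = 77.7 m³/s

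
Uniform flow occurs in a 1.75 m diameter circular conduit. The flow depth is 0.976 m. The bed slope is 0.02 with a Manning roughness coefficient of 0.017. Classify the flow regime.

supercritical

For a circular section of diameter D = 1.75 m at depth y = 0.976 m, the central angle is θ = 2 arccos(1 − 2y/D) = 3.373 rad. Then A = (D²/8)(θ − sin θ) = 1.379 m² and P = Dθ/2 = 2.951 m.
Hydraulic radius R = A/P = 1.379/2.951 = 0.4672 m.
V = (1/n) R^(2/3) √S = (1/0.017) × 0.4672^(2/3) × √0.02 = 5.009 m/s. Hydraulic depth D_h = A/T = 1.379/1.738 = 0.7933 m.
Froude number Fr = V/√(g·D_h) = 5.009/√(9.81×0.7933) = 1.8, which is greater than 1, so the flow is supercritical.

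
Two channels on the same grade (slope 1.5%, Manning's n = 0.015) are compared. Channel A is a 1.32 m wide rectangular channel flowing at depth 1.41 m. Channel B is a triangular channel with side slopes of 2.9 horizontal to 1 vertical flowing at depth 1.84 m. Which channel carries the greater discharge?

channel B

Channel A: Flow area A = b·y = 1.32 × 1.41 = 1.861 m². Wetted perimeter P = b + 2y = 1.32 + 2×1.41 = 4.14 m. Hydraulic radius R = A/P = 1.861/4.14 = 0.4496 m. Q_A = (1/0.015)·1.861·0.4496^(2/3)·√0.015 = 8.918 m³/s.
Channel B: For a triangular section with side slope z = 2.9: A = zy² = 2.9×1.84² = 9.818 m²; P = 2y√(1+z²) = 2×1.84×3.068 = 11.29 m. Hydraulic radius R = A/P = 9.818/11.29 = 0.8697 m. Q_B = (1/0.015)·9.818·0.8697^(2/3)·√0.015 = 73.04 m³/s.
Q_A = 8.918 m³/s vs Q_B = 73.04 m³/s, so channel B carries more.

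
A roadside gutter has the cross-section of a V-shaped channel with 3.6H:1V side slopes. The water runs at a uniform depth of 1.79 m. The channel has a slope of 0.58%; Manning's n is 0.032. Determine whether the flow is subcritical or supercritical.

subcritical

For a triangular section with side slope z = 3.6: A = zy² = 3.6×1.79² = 11.53 m²; P = 2y√(1+z²) = 2×1.79×3.736 = 13.38 m.
Hydraulic radius R = A/P = 11.53/13.38 = 0.8623 m.
V = (1/n) R^(2/3) √S = (1/0.032) × 0.8623^(2/3) × √0.0058 = 2.156 m/s. Hydraulic depth D_h = A/T = 11.53/12.89 = 0.895 m.
Froude number Fr = V/√(g·D_h) = 2.156/√(9.81×0.895) = 0.728, which is less than 1, so the flow is subcritical.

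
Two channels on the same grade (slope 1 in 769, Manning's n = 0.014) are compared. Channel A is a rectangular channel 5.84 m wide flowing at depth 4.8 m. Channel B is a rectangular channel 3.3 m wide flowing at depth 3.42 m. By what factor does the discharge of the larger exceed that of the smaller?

Channel A: Flow area A = b·y = 5.84 × 4.8 = 28.03 m². Wetted perimeter P = b + 2y = 5.84 + 2×4.8 = 15.44 m. Hydraulic radius R = A/P = 28.03/15.44 = 1.816 m. Q_A = (1/0.014)·28.03·1.816^(2/3)·√0.0013 = 107.5 m³/s.
Channel B: Flow area A = b·y = 3.3 × 3.42 = 11.29 m². Wetted perimeter P = b + 2y = 3.3 + 2×3.42 = 10.14 m. Hydraulic radius R = A/P = 11.29/10.14 = 1.113 m. Q_B = (1/0.014)·11.29·1.113^(2/3)·√0.0013 = 31.22 m³/s.
The larger discharge is 107.5 m³/s and the smaller is 31.22 m³/s; the ratio is 3.44.

3.44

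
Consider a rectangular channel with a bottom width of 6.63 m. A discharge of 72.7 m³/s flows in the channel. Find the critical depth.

y_c = 2.31 m

For a rectangular channel, critical depth y_c = (q²/g)^(1/3) where q = Q/b = 72.7/6.63 = 10.97 m²/s.
So y_c = (10.97²/9.81)^(1/3) = 2.31 m.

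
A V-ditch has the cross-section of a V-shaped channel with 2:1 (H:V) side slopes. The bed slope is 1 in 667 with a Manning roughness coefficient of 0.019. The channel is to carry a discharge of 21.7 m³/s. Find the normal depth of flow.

y_n = 2.29 m

Manning's equation rearranged: A R^(2/3) = nQ / (1·√S) = 0.019 × 21.7 / (√0.001499) = 10.65.
Try y = 1.77 m: A R^(2/3) = 5.362 — too small.
Try y = 2.53 m: A R^(2/3) = 13.9 — too large.
Try y = 2.29 m: A R^(2/3) = 10.66 — matches.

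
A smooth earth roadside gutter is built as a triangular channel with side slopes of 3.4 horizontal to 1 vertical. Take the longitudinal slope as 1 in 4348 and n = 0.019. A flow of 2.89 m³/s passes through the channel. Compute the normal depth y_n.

Manning's equation rearranged: A R^(2/3) = nQ / (1·√S) = 0.019 × 2.89 / (√0.00023) = 3.621.
Trying y = 1.39 m: A R^(2/3) = 5.014 — over.
Trying y = 0.84 m: A R^(2/3) = 1.309 — short.
Trying y = 1.23 m: A R^(2/3) = 3.619 — matches.

y_n = 1.23 m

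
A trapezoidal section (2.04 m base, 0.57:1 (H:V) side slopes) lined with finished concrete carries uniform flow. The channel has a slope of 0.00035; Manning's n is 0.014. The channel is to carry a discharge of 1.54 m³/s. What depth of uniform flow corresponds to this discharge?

Manning's equation rearranged: A R^(2/3) = nQ / (1·√S) = 0.014 × 1.54 / (√0.00035) = 1.152.
At y = 0.587 m: A R^(2/3) = 0.7705 — short.
At y = 0.847 m: A R^(2/3) = 1.409 — over.
At y = 0.75 m: A R^(2/3) = 1.152 — ≈ 1.152.

y_n = 0.75 m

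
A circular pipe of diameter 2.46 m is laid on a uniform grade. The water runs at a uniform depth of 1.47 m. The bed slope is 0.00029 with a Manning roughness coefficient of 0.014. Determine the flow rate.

For a circular section of diameter D = 2.46 m at depth y = 1.47 m, the central angle is θ = 2 arccos(1 − 2y/D) = 3.534 rad. Then A = (D²/8)(θ − sin θ) = 2.963 m² and P = Dθ/2 = 4.347 m.
Hydraulic radius R = A/P = 2.963/4.347 = 0.6816 m.
Manning's equation: Q = (1/n) A R^(2/3) S^(1/2) = (1/0.014) × 2.963 × 0.6816^(2/3) × 0.00029^(1/2) = 2.79 m³/s.

Q = 2.79 m³/s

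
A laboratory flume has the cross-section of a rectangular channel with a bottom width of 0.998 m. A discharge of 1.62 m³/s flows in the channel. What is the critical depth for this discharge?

For a rectangular channel, critical depth y_c = (q²/g)^(1/3) where q = Q/b = 1.62/0.998 = 1.623 m²/s.
So y_c = (1.623²/9.81)^(1/3) = 0.645 m.

y_c = 0.645 m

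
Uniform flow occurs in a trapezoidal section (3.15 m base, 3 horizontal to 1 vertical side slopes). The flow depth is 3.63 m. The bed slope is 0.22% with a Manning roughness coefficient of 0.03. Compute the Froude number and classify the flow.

With bottom width b = 3.15 m and side slope z = 3: A = (b + zy)y = (3.15 + 3×3.63)×3.63 = 50.97 m²; P = b + 2y√(1+z²) = 3.15 + 2×3.63×3.162 = 26.11 m.
Hydraulic radius R = A/P = 50.97/26.11 = 1.952 m.
V = (1/n) R^(2/3) √S = (1/0.03) × 1.952^(2/3) × √0.0022 = 2.442 m/s. Hydraulic depth D_h = A/T = 50.97/24.93 = 2.044 m.
Froude number Fr = V/√(g·D_h) = 2.442/√(9.81×2.044) = 0.545, which is less than 1, so the flow is subcritical.

subcritical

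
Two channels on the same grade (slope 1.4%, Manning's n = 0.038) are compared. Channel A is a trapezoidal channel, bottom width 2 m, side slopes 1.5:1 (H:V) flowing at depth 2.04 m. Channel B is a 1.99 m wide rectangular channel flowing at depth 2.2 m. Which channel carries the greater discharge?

Channel A: With bottom width b = 2 m and side slope z = 1.5: A = (b + zy)y = (2 + 1.5×2.04)×2.04 = 10.32 m²; P = b + 2y√(1+z²) = 2 + 2×2.04×1.803 = 9.355 m. Hydraulic radius R = A/P = 10.32/9.355 = 1.103 m. Q_A = (1/0.038)·10.32·1.103^(2/3)·√0.014 = 34.32 m³/s.
Channel B: Flow area A = b·y = 1.99 × 2.2 = 4.378 m². Wetted perimeter P = b + 2y = 1.99 + 2×2.2 = 6.39 m. Hydraulic radius R = A/P = 4.378/6.39 = 0.6851 m. Q_B = (1/0.038)·4.378·0.6851^(2/3)·√0.014 = 10.59 m³/s.
Q_A = 34.32 m³/s vs Q_B = 10.59 m³/s, so channel A carries more.

channel A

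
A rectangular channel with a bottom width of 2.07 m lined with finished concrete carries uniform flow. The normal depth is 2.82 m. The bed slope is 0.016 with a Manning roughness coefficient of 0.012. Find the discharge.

Flow area A = b·y = 2.07 × 2.82 = 5.837 m². Wetted perimeter P = b + 2y = 2.07 + 2×2.82 = 7.71 m.
Hydraulic radius R = A/P = 5.837/7.71 = 0.7571 m.
Manning's equation: Q = (1/n) A R^(2/3) S^(1/2) = (1/0.012) × 5.837 × 0.7571^(2/3) × 0.016^(1/2) = 51.1 m³/s.

Q = 51.1 m³/s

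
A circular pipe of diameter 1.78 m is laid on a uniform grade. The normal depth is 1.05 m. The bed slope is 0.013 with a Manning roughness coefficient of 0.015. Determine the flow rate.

For a circular section of diameter D = 1.78 m at depth y = 1.05 m, the central angle is θ = 2 arccos(1 − 2y/D) = 3.503 rad. Then A = (D²/8)(θ − sin θ) = 1.527 m² and P = Dθ/2 = 3.118 m.
Hydraulic radius R = A/P = 1.527/3.118 = 0.4899 m.
Manning's equation: Q = (1/n) A R^(2/3) S^(1/2) = (1/0.015) × 1.527 × 0.4899^(2/3) × 0.013^(1/2) = 7.22 m³/s.

Q = 7.22 m³/s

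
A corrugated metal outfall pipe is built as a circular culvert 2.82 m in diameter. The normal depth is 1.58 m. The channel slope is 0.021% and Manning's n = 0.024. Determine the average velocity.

V = 0.501 m/s

For a circular section of diameter D = 2.82 m at depth y = 1.58 m, the central angle is θ = 2 arccos(1 − 2y/D) = 3.383 rad. Then A = (D²/8)(θ − sin θ) = 3.601 m² and P = Dθ/2 = 4.77 m.
Hydraulic radius R = A/P = 3.601/4.77 = 0.7549 m.
From Manning's equation, V = (1/n) R^(2/3) S^(1/2) = (1/0.024) × 0.7549^(2/3) × 0.00021^(1/2) = 0.501 m/s.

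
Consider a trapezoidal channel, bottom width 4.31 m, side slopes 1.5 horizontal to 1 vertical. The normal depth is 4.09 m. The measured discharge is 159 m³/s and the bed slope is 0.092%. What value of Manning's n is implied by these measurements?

With bottom width b = 4.31 m and side slope z = 1.5: A = (b + zy)y = (4.31 + 1.5×4.09)×4.09 = 42.72 m²; P = b + 2y√(1+z²) = 4.31 + 2×4.09×1.803 = 19.06 m.
Hydraulic radius R = A/P = 42.72/19.06 = 2.242 m.
Rearranging Manning's equation: n = (1/Q) A R^(2/3) S^(1/2) = (1/159) × 42.72 × 2.242^(2/3) × √0.00092 = 0.014.

n = 0.014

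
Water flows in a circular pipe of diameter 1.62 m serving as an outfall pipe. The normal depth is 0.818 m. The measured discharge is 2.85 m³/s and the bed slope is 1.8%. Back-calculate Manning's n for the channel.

For a circular section of diameter D = 1.62 m at depth y = 0.818 m, the central angle is θ = 2 arccos(1 − 2y/D) = 3.161 rad. Then A = (D²/8)(θ − sin θ) = 1.044 m² and P = Dθ/2 = 2.561 m.
Hydraulic radius R = A/P = 1.044/2.561 = 0.4075 m.
Rearranging Manning's equation: n = (1/Q) A R^(2/3) S^(1/2) = (1/2.85) × 1.044 × 0.4075^(2/3) × √0.018 = 0.027.

n = 0.027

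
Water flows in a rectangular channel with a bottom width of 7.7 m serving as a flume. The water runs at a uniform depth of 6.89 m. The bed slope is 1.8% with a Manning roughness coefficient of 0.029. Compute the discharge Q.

Q = 448 m³/s

Flow area A = b·y = 7.7 × 6.89 = 53.05 m². Wetted perimeter P = b + 2y = 7.7 + 2×6.89 = 21.48 m.
Hydraulic radius R = A/P = 53.05/21.48 = 2.47 m.
Manning's equation: Q = (1/n) A R^(2/3) S^(1/2) = (1/0.029) × 53.05 × 2.47^(2/3) × 0.018^(1/2) = 448 m³/s.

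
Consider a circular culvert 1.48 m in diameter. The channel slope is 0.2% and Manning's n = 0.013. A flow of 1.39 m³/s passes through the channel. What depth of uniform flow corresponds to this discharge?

Manning's equation rearranged: A R^(2/3) = nQ / (1·√S) = 0.013 × 1.39 / (√0.002) = 0.4041.
At y = 0.834 m: A R^(2/3) = 0.54 — too large.
At y = 0.563 m: A R^(2/3) = 0.2724 — too small.
At y = 0.701 m: A R^(2/3) = 0.404 — matches.

y_n = 0.701 m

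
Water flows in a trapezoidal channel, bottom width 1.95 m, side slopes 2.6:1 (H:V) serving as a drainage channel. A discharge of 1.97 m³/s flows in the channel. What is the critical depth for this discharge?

y_c = 0.392 m

At critical depth, Q² T / (g A³) = 1, i.e. A³/T = Q²/g = 1.97²/9.81 = 0.3956.
At y = 0.438 m: A³/T = 0.5857 — high.
At y = 0.392 m: A³/T = 0.3953 — matches.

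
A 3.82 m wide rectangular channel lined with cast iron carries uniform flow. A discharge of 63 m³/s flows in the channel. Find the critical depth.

For a rectangular channel, critical depth y_c = (q²/g)^(1/3) where q = Q/b = 63/3.82 = 16.49 m²/s.
So y_c = (16.49²/9.81)^(1/3) = 3.03 m.

y_c = 3.03 m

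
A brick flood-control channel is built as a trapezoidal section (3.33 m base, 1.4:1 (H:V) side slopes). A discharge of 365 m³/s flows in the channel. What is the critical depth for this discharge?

y_c = 5.67 m

At critical depth, Q² T / (g A³) = 1, i.e. A³/T = Q²/g = 365²/9.81 = 13580.
Try y = 4.76 m: A³/T = 6463 — low.
Try y = 6.53 m: A³/T = 24990 — high.
Try y = 5.67 m: A³/T = 13580 — close enough.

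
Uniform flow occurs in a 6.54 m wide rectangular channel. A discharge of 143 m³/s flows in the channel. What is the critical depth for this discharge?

y_c = 3.65 m

For a rectangular channel, critical depth y_c = (q²/g)^(1/3) where q = Q/b = 143/6.54 = 21.87 m²/s.
So y_c = (21.87²/9.81)^(1/3) = 3.65 m.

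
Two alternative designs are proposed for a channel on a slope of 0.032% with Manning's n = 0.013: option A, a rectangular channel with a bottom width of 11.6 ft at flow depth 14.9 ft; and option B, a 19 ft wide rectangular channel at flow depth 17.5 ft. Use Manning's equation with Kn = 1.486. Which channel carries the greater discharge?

channel B

Channel A: Flow area A = b·y = 11.6 × 14.9 = 172.8 ft². Wetted perimeter P = b + 2y = 11.6 + 2×14.9 = 41.4 ft. Hydraulic radius R = A/P = 172.8/41.4 = 4.175 ft. Q_A = (1.486/0.013)·172.8·4.175^(2/3)·√0.00032 = 916.3 ft³/s.
Channel B: Flow area A = b·y = 19 × 17.5 = 332.5 ft². Wetted perimeter P = b + 2y = 19 + 2×17.5 = 54 ft. Hydraulic radius R = A/P = 332.5/54 = 6.157 ft. Q_B = (1.486/0.013)·332.5·6.157^(2/3)·√0.00032 = 2284 ft³/s.
Q_A = 916.3 ft³/s vs Q_B = 2284 ft³/s, so channel B carries more.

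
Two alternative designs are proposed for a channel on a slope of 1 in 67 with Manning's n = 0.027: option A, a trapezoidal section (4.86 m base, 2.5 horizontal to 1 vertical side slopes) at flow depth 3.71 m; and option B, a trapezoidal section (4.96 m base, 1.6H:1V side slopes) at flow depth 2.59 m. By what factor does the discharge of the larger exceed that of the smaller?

Channel A: With bottom width b = 4.86 m and side slope z = 2.5: A = (b + zy)y = (4.86 + 2.5×3.71)×3.71 = 52.44 m²; P = b + 2y√(1+z²) = 4.86 + 2×3.71×2.693 = 24.84 m. Hydraulic radius R = A/P = 52.44/24.84 = 2.111 m. Q_A = (1/0.027)·52.44·2.111^(2/3)·√0.01493 = 390.5 m³/s.
Channel B: With bottom width b = 4.96 m and side slope z = 1.6: A = (b + zy)y = (4.96 + 1.6×2.59)×2.59 = 23.58 m²; P = b + 2y√(1+z²) = 4.96 + 2×2.59×1.887 = 14.73 m. Hydraulic radius R = A/P = 23.58/14.73 = 1.6 m. Q_B = (1/0.027)·23.58·1.6^(2/3)·√0.01493 = 146 m³/s.
The larger discharge is 390.5 m³/s and the smaller is 146 m³/s; the ratio is 2.68.

2.68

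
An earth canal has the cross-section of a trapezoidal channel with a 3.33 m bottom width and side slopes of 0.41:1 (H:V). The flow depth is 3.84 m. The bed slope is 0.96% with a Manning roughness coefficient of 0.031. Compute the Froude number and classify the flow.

With bottom width b = 3.33 m and side slope z = 0.41: A = (b + zy)y = (3.33 + 0.41×3.84)×3.84 = 18.83 m²; P = b + 2y√(1+z²) = 3.33 + 2×3.84×1.081 = 11.63 m.
Hydraulic radius R = A/P = 18.83/11.63 = 1.619 m.
V = (1/n) R^(2/3) √S = (1/0.031) × 1.619^(2/3) × √0.0096 = 4.358 m/s. Hydraulic depth D_h = A/T = 18.83/6.479 = 2.907 m.
Froude number Fr = V/√(g·D_h) = 4.358/√(9.81×2.907) = 0.816, which is less than 1, so the flow is subcritical.

subcritical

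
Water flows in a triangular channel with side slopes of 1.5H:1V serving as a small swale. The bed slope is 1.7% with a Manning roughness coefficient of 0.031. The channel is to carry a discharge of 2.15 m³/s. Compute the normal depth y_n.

Manning's equation rearranged: A R^(2/3) = nQ / (1·√S) = 0.031 × 2.15 / (√0.017) = 0.5112.
Try y = 0.684 m: A R^(2/3) = 0.3036 — short.
Try y = 1.05 m: A R^(2/3) = 0.9521 — over.
Try y = 0.832 m: A R^(2/3) = 0.5119 — ≈ 0.5112.

y_n = 0.832 m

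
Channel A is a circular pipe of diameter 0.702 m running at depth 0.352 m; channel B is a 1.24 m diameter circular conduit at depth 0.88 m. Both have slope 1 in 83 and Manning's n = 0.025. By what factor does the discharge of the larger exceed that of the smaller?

7.73

Channel A: For a circular section of diameter D = 0.702 m at depth y = 0.352 m, the central angle is θ = 2 arccos(1 − 2y/D) = 3.147 rad. Then A = (D²/8)(θ − sin θ) = 0.1942 m² and P = Dθ/2 = 1.105 m. Hydraulic radius R = A/P = 0.1942/1.105 = 0.1758 m. Q_A = (1/0.025)·0.1942·0.1758^(2/3)·√0.01205 = 0.2676 m³/s.
Channel B: For a circular section of diameter D = 1.24 m at depth y = 0.88 m, the central angle is θ = 2 arccos(1 − 2y/D) = 4.007 rad. Then A = (D²/8)(θ − sin θ) = 0.9165 m² and P = Dθ/2 = 2.484 m. Hydraulic radius R = A/P = 0.9165/2.484 = 0.3689 m. Q_B = (1/0.025)·0.9165·0.3689^(2/3)·√0.01205 = 2.07 m³/s.
The larger discharge is 2.07 m³/s and the smaller is 0.2676 m³/s; the ratio is 7.73.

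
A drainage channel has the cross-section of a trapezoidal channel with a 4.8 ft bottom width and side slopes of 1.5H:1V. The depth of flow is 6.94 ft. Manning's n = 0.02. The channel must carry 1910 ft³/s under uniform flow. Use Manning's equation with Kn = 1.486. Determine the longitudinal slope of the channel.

S = 0.011

With bottom width b = 4.8 ft and side slope z = 1.5: A = (b + zy)y = (4.8 + 1.5×6.94)×6.94 = 105.6 ft²; P = b + 2y√(1+z²) = 4.8 + 2×6.94×1.803 = 29.82 ft.
Hydraulic radius R = A/P = 105.6/29.82 = 3.54 ft.
From Manning's equation, S = [nQ / (1.486 A R^(2/3))]² = [0.02 × 1910 / (1.486 × 105.6 × 3.54^(2/3))]² = 0.011.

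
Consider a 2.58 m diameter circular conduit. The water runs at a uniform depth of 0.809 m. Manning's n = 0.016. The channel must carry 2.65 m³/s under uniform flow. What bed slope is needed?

S = 0.00259

For a circular section of diameter D = 2.58 m at depth y = 0.809 m, the central angle is θ = 2 arccos(1 − 2y/D) = 2.377 rad. Then A = (D²/8)(θ − sin θ) = 1.402 m² and P = Dθ/2 = 3.067 m.
Hydraulic radius R = A/P = 1.402/3.067 = 0.4573 m.
From Manning's equation, S = [nQ / (1 A R^(2/3))]² = [0.016 × 2.65 / (1 × 1.402 × 0.4573^(2/3))]² = 0.00259.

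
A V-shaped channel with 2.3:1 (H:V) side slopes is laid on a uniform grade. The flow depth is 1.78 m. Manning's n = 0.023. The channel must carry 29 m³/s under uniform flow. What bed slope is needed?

S = 0.011

For a triangular section with side slope z = 2.3: A = zy² = 2.3×1.78² = 7.287 m²; P = 2y√(1+z²) = 2×1.78×2.508 = 8.928 m.
Hydraulic radius R = A/P = 7.287/8.928 = 0.8162 m.
From Manning's equation, S = [nQ / (1 A R^(2/3))]² = [0.023 × 29 / (1 × 7.287 × 0.8162^(2/3))]² = 0.011.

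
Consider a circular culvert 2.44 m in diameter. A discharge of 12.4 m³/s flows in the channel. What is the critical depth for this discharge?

At critical depth, Q² T / (g A³) = 1, i.e. A³/T = Q²/g = 12.4²/9.81 = 15.67.
Try y = 1.78 m: A³/T = 22.52 — high.
Try y = 1.41 m: A³/T = 9.105 — low.
Try y = 1.62 m: A³/T = 15.54 — matches.

y_c = 1.62 m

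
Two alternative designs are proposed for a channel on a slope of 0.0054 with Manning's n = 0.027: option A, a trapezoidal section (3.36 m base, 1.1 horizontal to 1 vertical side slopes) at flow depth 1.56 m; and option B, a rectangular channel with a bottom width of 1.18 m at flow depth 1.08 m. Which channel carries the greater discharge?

Channel A: With bottom width b = 3.36 m and side slope z = 1.1: A = (b + zy)y = (3.36 + 1.1×1.56)×1.56 = 7.919 m²; P = b + 2y√(1+z²) = 3.36 + 2×1.56×1.487 = 7.998 m. Hydraulic radius R = A/P = 7.919/7.998 = 0.99 m. Q_A = (1/0.027)·7.919·0.99^(2/3)·√0.0054 = 21.41 m³/s.
Channel B: Flow area A = b·y = 1.18 × 1.08 = 1.274 m². Wetted perimeter P = b + 2y = 1.18 + 2×1.08 = 3.34 m. Hydraulic radius R = A/P = 1.274/3.34 = 0.3816 m. Q_B = (1/0.027)·1.274·0.3816^(2/3)·√0.0054 = 1.825 m³/s.
Q_A = 21.41 m³/s vs Q_B = 1.825 m³/s, so channel A carries more.

channel A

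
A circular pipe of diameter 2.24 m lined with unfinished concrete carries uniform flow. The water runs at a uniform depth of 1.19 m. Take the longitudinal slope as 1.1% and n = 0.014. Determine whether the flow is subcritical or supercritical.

supercritical

For a circular section of diameter D = 2.24 m at depth y = 1.19 m, the central angle is θ = 2 arccos(1 − 2y/D) = 3.267 rad. Then A = (D²/8)(θ − sin θ) = 2.127 m² and P = Dθ/2 = 3.659 m.
Hydraulic radius R = A/P = 2.127/3.659 = 0.5814 m.
V = (1/n) R^(2/3) √S = (1/0.014) × 0.5814^(2/3) × √0.011 = 5.218 m/s. Hydraulic depth D_h = A/T = 2.127/2.236 = 0.9515 m.
Froude number Fr = V/√(g·D_h) = 5.218/√(9.81×0.9515) = 1.71, which is greater than 1, so the flow is supercritical.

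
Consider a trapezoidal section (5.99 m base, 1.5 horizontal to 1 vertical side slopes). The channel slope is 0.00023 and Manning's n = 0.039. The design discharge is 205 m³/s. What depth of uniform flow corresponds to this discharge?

y_n = 9.36 m

Manning's equation rearranged: A R^(2/3) = nQ / (1·√S) = 0.039 × 205 / (√0.00023) = 527.2.
At y = 7.36 m: A R^(2/3) = 308.1 — low.
At y = 9.36 m: A R^(2/3) = 527.4 — matches.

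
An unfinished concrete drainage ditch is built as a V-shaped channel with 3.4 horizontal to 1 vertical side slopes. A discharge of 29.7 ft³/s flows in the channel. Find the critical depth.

At critical depth, Q² T / (g A³) = 1, i.e. A³/T = Q²/g = 29.7²/32.2 = 27.39.
Try y = 1.59 ft: A³/T = 58.74 — over.
Try y = 1.37 ft: A³/T = 27.9 — ≈ 27.39.

y_c = 1.37 ft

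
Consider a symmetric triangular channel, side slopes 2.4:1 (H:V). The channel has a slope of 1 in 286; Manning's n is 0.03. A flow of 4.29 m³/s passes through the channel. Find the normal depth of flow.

y_n = 1.17 m

Manning's equation rearranged: A R^(2/3) = nQ / (1·√S) = 0.03 × 4.29 / (√0.003497) = 2.177.
At y = 0.842 m: A R^(2/3) = 0.9061 — low.
At y = 1.35 m: A R^(2/3) = 3.191 — high.
At y = 1.17 m: A R^(2/3) = 2.179 — close enough.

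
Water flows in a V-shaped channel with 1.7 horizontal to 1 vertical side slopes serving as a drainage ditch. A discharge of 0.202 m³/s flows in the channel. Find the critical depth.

y_c = 0.31 m

At critical depth, Q² T / (g A³) = 1, i.e. A³/T = Q²/g = 0.202²/9.81 = 0.004159.
At y = 0.337 m: A³/T = 0.006281 — high.
At y = 0.31 m: A³/T = 0.004137 — ≈ 0.004159.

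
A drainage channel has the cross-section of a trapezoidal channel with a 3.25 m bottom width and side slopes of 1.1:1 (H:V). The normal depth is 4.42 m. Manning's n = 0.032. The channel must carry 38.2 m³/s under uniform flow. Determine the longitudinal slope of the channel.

S = 0.000409

With bottom width b = 3.25 m and side slope z = 1.1: A = (b + zy)y = (3.25 + 1.1×4.42)×4.42 = 35.86 m²; P = b + 2y√(1+z²) = 3.25 + 2×4.42×1.487 = 16.39 m.
Hydraulic radius R = A/P = 35.86/16.39 = 2.187 m.
From Manning's equation, S = [nQ / (1 A R^(2/3))]² = [0.032 × 38.2 / (1 × 35.86 × 2.187^(2/3))]² = 0.000409.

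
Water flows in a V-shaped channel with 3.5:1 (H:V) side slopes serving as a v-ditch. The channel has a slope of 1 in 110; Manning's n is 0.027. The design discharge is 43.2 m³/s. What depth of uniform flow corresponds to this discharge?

Manning's equation rearranged: A R^(2/3) = nQ / (1·√S) = 0.027 × 43.2 / (√0.009091) = 12.23.
At y = 1.63 m: A R^(2/3) = 7.904 — low.
At y = 2.44 m: A R^(2/3) = 23.18 — high.
At y = 1.92 m: A R^(2/3) = 12.23 — ≈ 12.23.

y_n = 1.92 m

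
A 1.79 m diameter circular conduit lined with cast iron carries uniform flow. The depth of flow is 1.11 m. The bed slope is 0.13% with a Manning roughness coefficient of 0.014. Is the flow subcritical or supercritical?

subcritical

For a circular section of diameter D = 1.79 m at depth y = 1.11 m, the central angle is θ = 2 arccos(1 − 2y/D) = 3.627 rad. Then A = (D²/8)(θ − sin θ) = 1.639 m² and P = Dθ/2 = 3.246 m.
Hydraulic radius R = A/P = 1.639/3.246 = 0.505 m.
V = (1/n) R^(2/3) √S = (1/0.014) × 0.505^(2/3) × √0.0013 = 1.633 m/s. Hydraulic depth D_h = A/T = 1.639/1.738 = 0.9435 m.
Froude number Fr = V/√(g·D_h) = 1.633/√(9.81×0.9435) = 0.537, which is less than 1, so the flow is subcritical.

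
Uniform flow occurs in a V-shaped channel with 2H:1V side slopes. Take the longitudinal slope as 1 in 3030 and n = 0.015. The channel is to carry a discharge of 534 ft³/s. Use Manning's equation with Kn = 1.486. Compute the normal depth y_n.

y_n = 7.97 ft

Manning's equation rearranged: A R^(2/3) = nQ / (1.486·√S) = 0.015 × 534 / (1.486 × √0.00033) = 296.7.
Trying y = 6.41 ft: A R^(2/3) = 165.8 — too small.
Trying y = 8.66 ft: A R^(2/3) = 369.9 — too large.
Trying y = 7.97 ft: A R^(2/3) = 296.4 — close enough.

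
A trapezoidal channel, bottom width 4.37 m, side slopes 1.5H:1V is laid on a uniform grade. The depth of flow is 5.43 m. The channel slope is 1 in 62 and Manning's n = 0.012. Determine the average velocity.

With bottom width b = 4.37 m and side slope z = 1.5: A = (b + zy)y = (4.37 + 1.5×5.43)×5.43 = 67.96 m²; P = b + 2y√(1+z²) = 4.37 + 2×5.43×1.803 = 23.95 m.
Hydraulic radius R = A/P = 67.96/23.95 = 2.838 m.
From Manning's equation, V = (1/n) R^(2/3) S^(1/2) = (1/0.012) × 2.838^(2/3) × 0.01613^(1/2) = 21.2 m/s.

V = 21.2 m/s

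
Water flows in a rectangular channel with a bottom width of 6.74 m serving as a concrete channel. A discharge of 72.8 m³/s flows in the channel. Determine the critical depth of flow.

y_c = 2.28 m

For a rectangular channel, critical depth y_c = (q²/g)^(1/3) where q = Q/b = 72.8/6.74 = 10.8 m²/s.
So y_c = (10.8²/9.81)^(1/3) = 2.28 m.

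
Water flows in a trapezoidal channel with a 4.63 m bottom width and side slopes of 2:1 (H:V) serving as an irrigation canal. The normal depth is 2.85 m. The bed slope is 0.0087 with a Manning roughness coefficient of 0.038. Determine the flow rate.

With bottom width b = 4.63 m and side slope z = 2: A = (b + zy)y = (4.63 + 2×2.85)×2.85 = 29.44 m²; P = b + 2y√(1+z²) = 4.63 + 2×2.85×2.236 = 17.38 m.
Hydraulic radius R = A/P = 29.44/17.38 = 1.694 m.
Manning's equation: Q = (1/n) A R^(2/3) S^(1/2) = (1/0.038) × 29.44 × 1.694^(2/3) × 0.0087^(1/2) = 103 m³/s.

Q = 103 m³/s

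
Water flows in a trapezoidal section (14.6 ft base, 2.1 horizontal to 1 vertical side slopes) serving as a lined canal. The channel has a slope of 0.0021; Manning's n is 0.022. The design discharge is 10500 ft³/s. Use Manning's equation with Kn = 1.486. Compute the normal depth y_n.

Manning's equation rearranged: A R^(2/3) = nQ / (1.486·√S) = 0.022 × 10500 / (1.486 × √0.0021) = 3392.
Try y = 13 ft: A R^(2/3) = 2041 — short.
Try y = 18 ft: A R^(2/3) = 4258 — over.
Try y = 16.3 ft: A R^(2/3) = 3393 — close enough.

y_n = 16.3 ft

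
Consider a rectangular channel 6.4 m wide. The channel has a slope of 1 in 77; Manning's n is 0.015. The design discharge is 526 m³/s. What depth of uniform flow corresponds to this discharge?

Manning's equation rearranged: A R^(2/3) = nQ / (1·√S) = 0.015 × 526 / (√0.01299) = 69.23.
Trying y = 8.22 m: A R^(2/3) = 91.75 — high.
Trying y = 6.5 m: A R^(2/3) = 69.18 — close enough.

y_n = 6.5 m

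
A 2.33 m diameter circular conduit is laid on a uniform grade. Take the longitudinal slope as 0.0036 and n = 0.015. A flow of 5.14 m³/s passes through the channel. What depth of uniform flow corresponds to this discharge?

Manning's equation rearranged: A R^(2/3) = nQ / (1·√S) = 0.015 × 5.14 / (√0.0036) = 1.285.
At y = 0.813 m: A R^(2/3) = 0.7775 — low.
At y = 1.37 m: A R^(2/3) = 1.937 — high.
At y = 1.07 m: A R^(2/3) = 1.284 — close enough.

y_n = 1.07 m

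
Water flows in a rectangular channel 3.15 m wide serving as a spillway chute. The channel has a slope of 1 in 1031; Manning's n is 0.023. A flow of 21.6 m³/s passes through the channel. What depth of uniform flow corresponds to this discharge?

Manning's equation rearranged: A R^(2/3) = nQ / (1·√S) = 0.023 × 21.6 / (√0.0009699) = 15.95.
Trying y = 3.57 m: A R^(2/3) = 11.93 — low.
Trying y = 5.34 m: A R^(2/3) = 19.17 — high.
Trying y = 4.56 m: A R^(2/3) = 15.95 — matches.

y_n = 4.56 m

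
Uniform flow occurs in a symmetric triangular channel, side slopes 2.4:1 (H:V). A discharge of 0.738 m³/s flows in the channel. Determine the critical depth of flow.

y_c = 0.454 m

At critical depth, Q² T / (g A³) = 1, i.e. A³/T = Q²/g = 0.738²/9.81 = 0.05552.
Try y = 0.551 m: A³/T = 0.1463 — high.
Try y = 0.389 m: A³/T = 0.02565 — low.
Try y = 0.454 m: A³/T = 0.05555 — close enough.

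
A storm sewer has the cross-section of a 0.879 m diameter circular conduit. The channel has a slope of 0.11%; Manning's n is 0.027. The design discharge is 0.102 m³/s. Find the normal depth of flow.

Manning's equation rearranged: A R^(2/3) = nQ / (1·√S) = 0.027 × 0.102 / (√0.0011) = 0.08304.
At y = 0.429 m: A R^(2/3) = 0.106 — too large.
At y = 0.285 m: A R^(2/3) = 0.05025 — too small.
At y = 0.373 m: A R^(2/3) = 0.0829 — matches.

y_n = 0.373 m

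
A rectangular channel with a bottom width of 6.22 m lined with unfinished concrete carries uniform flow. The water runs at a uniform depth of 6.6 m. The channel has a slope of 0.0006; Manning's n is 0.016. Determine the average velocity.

Flow area A = b·y = 6.22 × 6.6 = 41.05 m². Wetted perimeter P = b + 2y = 6.22 + 2×6.6 = 19.42 m.
Hydraulic radius R = A/P = 41.05/19.42 = 2.114 m.
From Manning's equation, V = (1/n) R^(2/3) S^(1/2) = (1/0.016) × 2.114^(2/3) × 0.0006^(1/2) = 2.52 m/s.

V = 2.52 m/s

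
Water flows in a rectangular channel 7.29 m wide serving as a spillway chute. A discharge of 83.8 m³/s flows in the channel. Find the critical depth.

For a rectangular channel, critical depth y_c = (q²/g)^(1/3) where q = Q/b = 83.8/7.29 = 11.5 m²/s.
So y_c = (11.5²/9.81)^(1/3) = 2.38 m.

y_c = 2.38 m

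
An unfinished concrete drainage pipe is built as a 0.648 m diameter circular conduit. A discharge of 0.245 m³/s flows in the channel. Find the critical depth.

At critical depth, Q² T / (g A³) = 1, i.e. A³/T = Q²/g = 0.245²/9.81 = 0.006119.
Try y = 0.263 m: A³/T = 0.003114 — too small.
Try y = 0.366 m: A³/T = 0.01102 — too large.
Try y = 0.314 m: A³/T = 0.006138 — close enough.

y_c = 0.314 m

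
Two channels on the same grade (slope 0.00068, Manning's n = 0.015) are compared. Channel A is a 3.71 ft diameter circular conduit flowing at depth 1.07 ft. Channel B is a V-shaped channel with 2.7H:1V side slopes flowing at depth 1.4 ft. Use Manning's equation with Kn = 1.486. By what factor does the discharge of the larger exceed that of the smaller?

2.14

Channel A: For a circular section of diameter D = 3.71 ft at depth y = 1.07 ft, the central angle is θ = 2 arccos(1 − 2y/D) = 2.268 rad. Then A = (D²/8)(θ − sin θ) = 2.582 ft² and P = Dθ/2 = 4.207 ft. Hydraulic radius R = A/P = 2.582/4.207 = 0.6139 ft. Q_A = (1.486/0.015)·2.582·0.6139^(2/3)·√0.00068 = 4.818 ft³/s.
Channel B: For a triangular section with side slope z = 2.7: A = zy² = 2.7×1.4² = 5.292 ft²; P = 2y√(1+z²) = 2×1.4×2.879 = 8.062 ft. Hydraulic radius R = A/P = 5.292/8.062 = 0.6564 ft. Q_B = (1.486/0.015)·5.292·0.6564^(2/3)·√0.00068 = 10.33 ft³/s.
The larger discharge is 10.33 ft³/s and the smaller is 4.818 ft³/s; the ratio is 2.14.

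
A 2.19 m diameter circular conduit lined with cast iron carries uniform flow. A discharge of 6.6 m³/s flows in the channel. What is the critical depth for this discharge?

y_c = 1.21 m

At critical depth, Q² T / (g A³) = 1, i.e. A³/T = Q²/g = 6.6²/9.81 = 4.44.
Trying y = 1.47 m: A³/T = 9.443 — high.
Trying y = 0.927 m: A³/T = 1.613 — low.
Trying y = 1.21 m: A³/T = 4.467 — close enough.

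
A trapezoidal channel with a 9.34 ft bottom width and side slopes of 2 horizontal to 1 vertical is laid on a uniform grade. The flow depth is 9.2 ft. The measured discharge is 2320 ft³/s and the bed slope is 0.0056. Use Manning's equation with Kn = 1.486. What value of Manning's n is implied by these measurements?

With bottom width b = 9.34 ft and side slope z = 2: A = (b + zy)y = (9.34 + 2×9.2)×9.2 = 255.2 ft²; P = b + 2y√(1+z²) = 9.34 + 2×9.2×2.236 = 50.48 ft.
Hydraulic radius R = A/P = 255.2/50.48 = 5.055 ft.
Rearranging Manning's equation: n = (1.486/Q) A R^(2/3) S^(1/2) = (1.486/2320) × 255.2 × 5.055^(2/3) × √0.0056 = 0.036.

n = 0.036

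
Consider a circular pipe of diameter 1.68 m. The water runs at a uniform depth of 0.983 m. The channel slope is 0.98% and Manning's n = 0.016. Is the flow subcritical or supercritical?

For a circular section of diameter D = 1.68 m at depth y = 0.983 m, the central angle is θ = 2 arccos(1 − 2y/D) = 3.484 rad. Then A = (D²/8)(θ − sin θ) = 1.347 m² and P = Dθ/2 = 2.926 m.
Hydraulic radius R = A/P = 1.347/2.926 = 0.4604 m.
V = (1/n) R^(2/3) √S = (1/0.016) × 0.4604^(2/3) × √0.0098 = 3.689 m/s. Hydraulic depth D_h = A/T = 1.347/1.655 = 0.8139 m.
Froude number Fr = V/√(g·D_h) = 3.689/√(9.81×0.8139) = 1.31, which is greater than 1, so the flow is supercritical.

supercritical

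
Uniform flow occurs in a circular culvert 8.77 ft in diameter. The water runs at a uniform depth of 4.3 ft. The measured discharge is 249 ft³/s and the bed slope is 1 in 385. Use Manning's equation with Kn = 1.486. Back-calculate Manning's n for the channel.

n = 0.015

For a circular section of diameter D = 8.77 ft at depth y = 4.3 ft, the central angle is θ = 2 arccos(1 − 2y/D) = 3.103 rad. Then A = (D²/8)(θ − sin θ) = 29.46 ft² and P = Dθ/2 = 13.61 ft.
Hydraulic radius R = A/P = 29.46/13.61 = 2.165 ft.
Rearranging Manning's equation: n = (1.486/Q) A R^(2/3) S^(1/2) = (1.486/249) × 29.46 × 2.165^(2/3) × √0.002597 = 0.015.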